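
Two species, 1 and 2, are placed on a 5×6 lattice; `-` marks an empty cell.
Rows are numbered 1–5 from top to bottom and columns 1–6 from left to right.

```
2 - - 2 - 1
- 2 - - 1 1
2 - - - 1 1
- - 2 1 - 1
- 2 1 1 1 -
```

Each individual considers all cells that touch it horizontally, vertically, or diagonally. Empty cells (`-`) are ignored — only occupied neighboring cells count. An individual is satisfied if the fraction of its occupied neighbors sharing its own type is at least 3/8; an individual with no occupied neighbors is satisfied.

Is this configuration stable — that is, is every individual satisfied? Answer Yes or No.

No

Row 1: (1,1)2 1/1 ✓ · (1,4)2 0/1 ✗ · (1,6)1 2/2 ✓
Row 2: (2,2)2 2/2 ✓ · (2,5)1 4/5 ✓ · (2,6)1 4/4 ✓
Row 3: (3,1)2 1/1 ✓ · (3,5)1 5/5 ✓ · (3,6)1 4/4 ✓
Row 4: (4,3)2 1/4 ✗ · (4,4)1 4/5 ✓ · (4,6)1 3/3 ✓
Row 5: (5,2)2 1/2 ✓ · (5,3)1 2/4 ✓ · (5,4)1 3/4 ✓ · (5,5)1 3/3 ✓
For instance (1,4) has only 0/1 same-type neighbors, below 3/8.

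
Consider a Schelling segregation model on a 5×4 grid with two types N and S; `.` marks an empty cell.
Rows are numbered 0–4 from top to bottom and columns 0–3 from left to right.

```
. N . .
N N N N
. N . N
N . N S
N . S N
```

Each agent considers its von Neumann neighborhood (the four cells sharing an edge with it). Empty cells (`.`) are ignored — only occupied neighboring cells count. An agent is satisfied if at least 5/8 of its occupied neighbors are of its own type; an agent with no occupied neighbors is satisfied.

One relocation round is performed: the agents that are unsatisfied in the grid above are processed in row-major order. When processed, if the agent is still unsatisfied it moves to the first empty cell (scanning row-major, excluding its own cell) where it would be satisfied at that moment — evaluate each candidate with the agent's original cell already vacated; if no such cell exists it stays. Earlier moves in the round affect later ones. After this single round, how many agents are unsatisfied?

Initially unsatisfied (in order): (2,3), (3,2), (3,3), (4,2), (4,3).
  (2,3) → (0,0).
  (3,2) → (0,2).
  (3,3) → (3,2).
  (4,2): no empty cell satisfies it; stays.
  (4,3) → (0,3).
Resulting grid:
N N N N
N N N N
. N . .
N . S .
N . S .
All satisfied now.

0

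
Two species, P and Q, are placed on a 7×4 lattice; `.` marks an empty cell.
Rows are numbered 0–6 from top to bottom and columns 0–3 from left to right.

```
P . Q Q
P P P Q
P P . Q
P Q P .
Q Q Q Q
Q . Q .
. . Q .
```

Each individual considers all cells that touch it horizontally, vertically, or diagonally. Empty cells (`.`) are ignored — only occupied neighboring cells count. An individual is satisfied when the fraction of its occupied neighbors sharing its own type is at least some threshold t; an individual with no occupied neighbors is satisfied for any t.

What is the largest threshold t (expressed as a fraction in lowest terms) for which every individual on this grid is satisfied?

1/6

(0,0)P 2/2
(0,2)Q 2/4
(0,3)Q 2/3
(1,0)P 4/4
(1,1)P 5/6
(1,2)P 2/6
(1,3)Q 3/4
(2,0)P 4/5
(2,1)P 6/7
(2,3)Q 1/3
(3,0)P 2/5
(3,1)Q 3/7
(3,2)P 1/6
(4,0)Q 3/4
(4,1)Q 5/7
(4,2)Q 4/5
(4,3)Q 2/3
(5,0)Q 2/2
(5,2)Q 4/4
(6,2)Q 1/1
The smallest same-type fraction is 1/6 at (3,2), which reduces to 1/6. Any threshold above that leaves this individual unsatisfied.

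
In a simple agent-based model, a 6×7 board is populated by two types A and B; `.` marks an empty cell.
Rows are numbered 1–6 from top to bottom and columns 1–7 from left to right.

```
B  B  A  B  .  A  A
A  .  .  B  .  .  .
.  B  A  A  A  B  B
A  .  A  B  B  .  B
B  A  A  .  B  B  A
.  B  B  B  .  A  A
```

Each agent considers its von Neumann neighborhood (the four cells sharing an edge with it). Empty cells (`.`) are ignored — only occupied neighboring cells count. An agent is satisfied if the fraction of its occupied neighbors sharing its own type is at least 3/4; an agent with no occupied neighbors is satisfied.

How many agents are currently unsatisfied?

Row 1: (1,1)B 1/2 ✗ · (1,2)B 1/2 ✗ · (1,3)A 0/2 ✗ · (1,4)B 1/2 ✗ · (1,6)A 1/1 ✓ · (1,7)A 1/1 ✓
Row 2: (2,1)A 0/1 ✗ · (2,4)B 1/2 ✗
Row 3: (3,2)B 0/1 ✗ · (3,3)A 2/3 ✗ · (3,4)A 2/4 ✗ · (3,5)A 1/3 ✗ · (3,6)B 1/2 ✗ · (3,7)B 2/2 ✓
Row 4: (4,1)A 0/1 ✗ · (4,3)A 2/3 ✗ · (4,4)B 1/3 ✗ · (4,5)B 2/3 ✗ · (4,7)B 1/2 ✗
Row 5: (5,1)B 0/2 ✗ · (5,2)A 1/3 ✗ · (5,3)A 2/3 ✗ · (5,5)B 2/2 ✓ · (5,6)B 1/3 ✗ · (5,7)A 1/3 ✗
Row 6: (6,2)B 1/2 ✗ · (6,3)B 2/3 ✗ · (6,4)B 1/1 ✓ · (6,6)A 1/2 ✗ · (6,7)A 2/2 ✓
Unsatisfied: (1,1), (1,2), (1,3), (1,4), (2,1), (2,4), (3,2), (3,3), (3,4), (3,5), (3,6), (4,1), (4,3), (4,4), (4,5), (4,7), (5,1), (5,2), (5,3), (5,6), (5,7), (6,2), (6,3), (6,6) — 24 in total.

24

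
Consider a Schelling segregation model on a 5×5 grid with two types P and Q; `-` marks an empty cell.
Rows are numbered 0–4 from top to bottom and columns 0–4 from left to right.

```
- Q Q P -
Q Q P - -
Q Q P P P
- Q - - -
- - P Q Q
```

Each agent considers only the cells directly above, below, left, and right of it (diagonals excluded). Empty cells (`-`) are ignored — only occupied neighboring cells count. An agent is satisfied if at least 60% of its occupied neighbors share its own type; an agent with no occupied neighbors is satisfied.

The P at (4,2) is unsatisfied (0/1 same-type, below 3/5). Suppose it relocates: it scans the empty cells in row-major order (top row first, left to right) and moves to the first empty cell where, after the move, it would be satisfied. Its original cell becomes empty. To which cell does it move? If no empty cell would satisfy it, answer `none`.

Vacating (4,2). Empty cells in order:
  (0,0): 0/2 same-type → still unsatisfied.
  (0,4): 1/1 same-type → satisfied — stop here.

(0,4)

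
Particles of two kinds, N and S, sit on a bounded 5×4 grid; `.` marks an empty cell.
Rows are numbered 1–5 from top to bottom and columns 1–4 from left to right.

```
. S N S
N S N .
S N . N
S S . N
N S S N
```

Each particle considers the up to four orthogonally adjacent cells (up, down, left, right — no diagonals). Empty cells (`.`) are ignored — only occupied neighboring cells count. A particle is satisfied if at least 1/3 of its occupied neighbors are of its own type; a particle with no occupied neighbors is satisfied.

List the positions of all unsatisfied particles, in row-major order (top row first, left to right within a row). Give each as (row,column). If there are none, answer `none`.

Row 1: (1,2)S 1/2 satisfied · (1,3)N 1/3 satisfied · (1,4)S 0/1 not
Row 2: (2,1)N 0/2 not · (2,2)S 1/4 not · (2,3)N 1/2 satisfied
Row 3: (3,1)S 1/3 satisfied · (3,2)N 0/3 not · (3,4)N 1/1 satisfied
Row 4: (4,1)S 2/3 satisfied · (4,2)S 2/3 satisfied · (4,4)N 2/2 satisfied
Row 5: (5,1)N 0/2 not · (5,2)S 2/3 satisfied · (5,3)S 1/2 satisfied · (5,4)N 1/2 satisfied

(1,4), (2,1), (2,2), (3,2), (5,1)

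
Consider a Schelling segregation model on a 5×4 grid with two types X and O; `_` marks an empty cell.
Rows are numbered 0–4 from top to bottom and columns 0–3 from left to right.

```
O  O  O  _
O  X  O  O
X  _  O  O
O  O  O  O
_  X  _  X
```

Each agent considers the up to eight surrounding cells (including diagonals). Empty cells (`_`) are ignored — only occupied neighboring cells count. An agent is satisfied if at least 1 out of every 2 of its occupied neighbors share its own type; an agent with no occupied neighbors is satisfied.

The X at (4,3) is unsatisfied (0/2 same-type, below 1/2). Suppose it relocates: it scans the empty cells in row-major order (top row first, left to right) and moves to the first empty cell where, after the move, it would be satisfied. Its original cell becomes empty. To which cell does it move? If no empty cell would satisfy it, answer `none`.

none

Vacating (4,3). Empty cells in order:
  (0,3): 0/3 same-type → still unsatisfied.
  (2,1): 2/8 same-type → still unsatisfied.
  (4,0): 1/3 same-type → still unsatisfied.
  (4,2): 1/4 same-type → still unsatisfied.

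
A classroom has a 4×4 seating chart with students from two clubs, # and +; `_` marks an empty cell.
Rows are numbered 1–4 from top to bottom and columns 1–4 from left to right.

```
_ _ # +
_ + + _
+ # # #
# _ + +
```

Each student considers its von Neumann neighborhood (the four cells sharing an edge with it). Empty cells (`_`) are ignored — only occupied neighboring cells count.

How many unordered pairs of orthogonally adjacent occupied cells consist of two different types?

8

Scan each occupied cell's neighbors to the right and below so each pair is counted once.
Row 1: #(1,3)–+(1,4)≠ #(1,3)–+(2,3)≠  → 2/2 unlike.
Row 2: +(2,2)–+(2,3)= +(2,2)–#(3,2)≠ +(2,3)–#(3,3)≠  → 2/3 unlike.
Row 3: +(3,1)–#(3,2)≠ +(3,1)–#(4,1)≠ #(3,2)–#(3,3)= #(3,3)–#(3,4)= #(3,3)–+(4,3)≠ #(3,4)–+(4,4)≠  → 4/6 unlike.
Row 4: +(4,3)–+(4,4)=  → 0/1 unlike.
Total adjacent occupied pairs: 12; unlike-type pairs: 8.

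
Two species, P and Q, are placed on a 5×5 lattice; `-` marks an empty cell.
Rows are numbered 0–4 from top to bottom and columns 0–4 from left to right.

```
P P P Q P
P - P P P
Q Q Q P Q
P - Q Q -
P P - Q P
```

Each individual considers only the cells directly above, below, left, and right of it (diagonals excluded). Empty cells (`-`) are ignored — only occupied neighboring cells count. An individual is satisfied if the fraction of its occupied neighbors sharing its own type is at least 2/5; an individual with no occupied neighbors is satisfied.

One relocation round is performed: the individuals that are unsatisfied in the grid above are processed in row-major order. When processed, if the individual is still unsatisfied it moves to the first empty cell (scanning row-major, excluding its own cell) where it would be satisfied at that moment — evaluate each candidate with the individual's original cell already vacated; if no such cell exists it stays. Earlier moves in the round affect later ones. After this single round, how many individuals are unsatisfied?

Initially unsatisfied (in order): (0,3), (2,0), (2,3), (2,4), (4,4).
  (0,3) → (3,1).
  (2,0) → (3,4).
  (2,3) → (0,3).
  (2,4): now satisfied by earlier moves; stays.
  (4,4) → (1,1).
Resulting grid:
P P P P P
P P P P P
- Q Q - Q
P Q Q Q Q
P P - Q -
All satisfied now.

0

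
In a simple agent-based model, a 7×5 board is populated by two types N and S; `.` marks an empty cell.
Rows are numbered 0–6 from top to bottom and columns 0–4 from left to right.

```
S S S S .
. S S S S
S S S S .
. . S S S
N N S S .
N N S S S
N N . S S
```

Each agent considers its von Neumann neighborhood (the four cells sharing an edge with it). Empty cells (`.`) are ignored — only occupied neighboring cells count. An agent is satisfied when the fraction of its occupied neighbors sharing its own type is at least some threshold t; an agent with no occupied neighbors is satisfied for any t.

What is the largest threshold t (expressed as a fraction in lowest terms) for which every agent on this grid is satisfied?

(0,0)S 1/1
(0,1)S 3/3
(0,2)S 3/3
(0,3)S 2/2
(1,1)S 3/3
(1,2)S 4/4
(1,3)S 4/4
(1,4)S 1/1
(2,0)S 1/1
(2,1)S 3/3
(2,2)S 4/4
(2,3)S 3/3
(3,2)S 3/3
(3,3)S 4/4
(3,4)S 1/1
(4,0)N 2/2
(4,1)N 2/3
(4,2)S 3/4
(4,3)S 3/3
(5,0)N 3/3
(5,1)N 3/4
(5,2)S 2/3
(5,3)S 4/4
(5,4)S 2/2
(6,0)N 2/2
(6,1)N 2/2
(6,3)S 2/2
(6,4)S 2/2
The smallest same-type fraction is 2/3 at (4,1), which reduces to 2/3. Any threshold above that leaves this agent unsatisfied.

2/3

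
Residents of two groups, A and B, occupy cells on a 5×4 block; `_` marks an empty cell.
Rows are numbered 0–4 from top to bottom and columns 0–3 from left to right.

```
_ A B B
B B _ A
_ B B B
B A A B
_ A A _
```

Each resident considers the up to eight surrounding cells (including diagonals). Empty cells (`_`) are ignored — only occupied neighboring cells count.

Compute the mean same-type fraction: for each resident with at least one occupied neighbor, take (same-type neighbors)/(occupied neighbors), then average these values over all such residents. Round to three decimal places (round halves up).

Row 0: (0,1)A 0/3 · (0,2)B 2/4 · (0,3)B 1/2
Row 1: (1,0)B 2/3 · (1,1)B 4/5 · (1,3)A 0/4
Row 2: (2,1)B 4/6 · (2,2)B 4/7 · (2,3)B 2/4
Row 3: (3,0)B 1/3 · (3,1)A 3/6 · (3,2)A 3/7 · (3,3)B 2/4
Row 4: (4,1)A 3/4 · (4,2)A 3/4
Sum over 15 residents: 0/3 + 2/4 + 1/2 + 2/3 + 4/5 + 0/4 + 4/6 + 4/7 + 2/4 + 1/3 + 3/6 + 3/7 + 2/4 + 3/4 + 3/4 = 112/15; mean = 112/15 ÷ 15 = 112/225 = 0.497777… → 0.498.

0.498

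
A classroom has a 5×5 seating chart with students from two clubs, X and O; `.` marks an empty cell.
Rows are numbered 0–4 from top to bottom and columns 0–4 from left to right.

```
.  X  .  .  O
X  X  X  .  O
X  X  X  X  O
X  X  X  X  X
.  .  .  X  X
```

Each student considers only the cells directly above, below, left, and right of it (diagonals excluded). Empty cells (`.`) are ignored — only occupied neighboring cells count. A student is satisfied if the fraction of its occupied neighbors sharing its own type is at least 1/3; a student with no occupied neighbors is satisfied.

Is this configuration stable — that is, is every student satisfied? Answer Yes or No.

Yes

Row 0: (0,1)X 1/1 ✓ · (0,4)O 1/1 ✓
Row 1: (1,0)X 2/2 ✓ · (1,1)X 4/4 ✓ · (1,2)X 2/2 ✓ · (1,4)O 2/2 ✓
Row 2: (2,0)X 3/3 ✓ · (2,1)X 4/4 ✓ · (2,2)X 4/4 ✓ · (2,3)X 2/3 ✓ · (2,4)O 1/3 ✓
Row 3: (3,0)X 2/2 ✓ · (3,1)X 3/3 ✓ · (3,2)X 3/3 ✓ · (3,3)X 4/4 ✓ · (3,4)X 2/3 ✓
Row 4: (4,3)X 2/2 ✓ · (4,4)X 2/2 ✓
All meet the threshold, so the configuration is stable.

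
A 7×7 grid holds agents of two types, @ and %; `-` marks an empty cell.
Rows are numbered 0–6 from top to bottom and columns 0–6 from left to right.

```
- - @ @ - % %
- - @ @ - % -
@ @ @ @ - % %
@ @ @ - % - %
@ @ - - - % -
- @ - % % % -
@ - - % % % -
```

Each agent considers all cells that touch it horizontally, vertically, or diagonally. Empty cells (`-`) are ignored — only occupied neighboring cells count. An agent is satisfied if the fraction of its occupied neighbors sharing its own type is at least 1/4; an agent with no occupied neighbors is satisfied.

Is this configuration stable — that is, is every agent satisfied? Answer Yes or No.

Yes

Row 0: (0,2)@ 3/3 ok · (0,3)@ 3/3 ok · (0,5)% 2/2 ok · (0,6)% 2/2 ok
Row 1: (1,2)@ 6/6 ok · (1,3)@ 5/5 ok · (1,5)% 4/4 ok
Row 2: (2,0)@ 3/3 ok · (2,1)@ 6/6 ok · (2,2)@ 6/6 ok · (2,3)@ 4/5 ok · (2,5)% 4/4 ok · (2,6)% 3/3 ok
Row 3: (3,0)@ 5/5 ok · (3,1)@ 7/7 ok · (3,2)@ 5/5 ok · (3,4)% 2/3 ok · (3,6)% 3/3 ok
Row 4: (4,0)@ 4/4 ok · (4,1)@ 5/5 ok · (4,5)% 4/4 ok
Row 5: (5,1)@ 3/3 ok · (5,3)% 3/3 ok · (5,4)% 6/6 ok · (5,5)% 4/4 ok
Row 6: (6,0)@ 1/1 ok · (6,3)% 3/3 ok · (6,4)% 5/5 ok · (6,5)% 3/3 ok
All meet the threshold, so the configuration is stable.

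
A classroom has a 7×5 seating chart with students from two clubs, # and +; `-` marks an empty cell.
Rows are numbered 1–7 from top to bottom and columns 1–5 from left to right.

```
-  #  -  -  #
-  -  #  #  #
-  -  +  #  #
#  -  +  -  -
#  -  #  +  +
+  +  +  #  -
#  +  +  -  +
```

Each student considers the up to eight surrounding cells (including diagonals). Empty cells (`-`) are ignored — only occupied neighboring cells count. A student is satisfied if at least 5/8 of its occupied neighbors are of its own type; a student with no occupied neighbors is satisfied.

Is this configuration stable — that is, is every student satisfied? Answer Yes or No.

No

Row 1: (1,2)# 1/1 satisfied · (1,5)# 2/2 satisfied
Row 2: (2,3)# 3/4 satisfied · (2,4)# 5/6 satisfied · (2,5)# 4/4 satisfied
Row 3: (3,3)+ 1/4 not · (3,4)# 4/6 satisfied · (3,5)# 3/3 satisfied
Row 4: (4,1)# 1/1 satisfied · (4,3)+ 2/4 not
Row 5: (5,1)# 1/3 not · (5,3)# 1/5 not · (5,4)+ 3/5 not · (5,5)+ 1/2 not
Row 6: (6,1)+ 2/4 not · (6,2)+ 4/7 not · (6,3)+ 4/6 satisfied · (6,4)# 1/6 not
Row 7: (7,1)# 0/3 not · (7,2)+ 4/5 satisfied · (7,3)+ 3/4 satisfied · (7,5)+ 0/1 not
For instance (3,3) has only 1/4 same-type neighbors, below 5/8.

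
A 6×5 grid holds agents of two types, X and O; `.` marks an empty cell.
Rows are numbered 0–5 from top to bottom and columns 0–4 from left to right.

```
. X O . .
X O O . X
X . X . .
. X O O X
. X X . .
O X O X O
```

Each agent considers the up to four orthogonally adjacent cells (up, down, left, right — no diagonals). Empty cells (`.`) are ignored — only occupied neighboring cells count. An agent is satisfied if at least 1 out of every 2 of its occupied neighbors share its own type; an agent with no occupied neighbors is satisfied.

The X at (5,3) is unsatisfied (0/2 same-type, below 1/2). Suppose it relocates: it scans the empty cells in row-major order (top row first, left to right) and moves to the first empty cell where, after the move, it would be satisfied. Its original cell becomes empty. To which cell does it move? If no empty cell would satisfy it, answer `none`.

(0,0)

Vacating (5,3). Empty cells in order:
  (0,0): 2/2 same-type → satisfied — stop here.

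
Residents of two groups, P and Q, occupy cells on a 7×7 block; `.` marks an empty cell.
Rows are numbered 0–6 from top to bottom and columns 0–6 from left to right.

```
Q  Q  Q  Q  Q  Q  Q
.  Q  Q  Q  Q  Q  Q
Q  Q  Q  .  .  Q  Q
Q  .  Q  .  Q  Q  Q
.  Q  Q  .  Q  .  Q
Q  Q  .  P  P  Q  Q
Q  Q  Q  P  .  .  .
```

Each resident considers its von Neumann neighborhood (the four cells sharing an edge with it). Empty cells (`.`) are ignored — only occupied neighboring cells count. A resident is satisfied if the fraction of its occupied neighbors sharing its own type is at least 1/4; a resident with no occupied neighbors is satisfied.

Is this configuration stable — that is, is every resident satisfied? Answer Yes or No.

(0,0)Q 1/1 ok
(0,1)Q 3/3 ok
(0,2)Q 3/3 ok
(0,3)Q 3/3 ok
(0,4)Q 3/3 ok
(0,5)Q 3/3 ok
(0,6)Q 2/2 ok
(1,1)Q 3/3 ok
(1,2)Q 4/4 ok
(1,3)Q 3/3 ok
(1,4)Q 3/3 ok
(1,5)Q 4/4 ok
(1,6)Q 3/3 ok
(2,0)Q 2/2 ok
(2,1)Q 3/3 ok
(2,2)Q 3/3 ok
(2,5)Q 3/3 ok
(2,6)Q 3/3 ok
(3,0)Q 1/1 ok
(3,2)Q 2/2 ok
(3,4)Q 2/2 ok
(3,5)Q 3/3 ok
(3,6)Q 3/3 ok
(4,1)Q 2/2 ok
(4,2)Q 2/2 ok
(4,4)Q 1/2 ok
(4,6)Q 2/2 ok
(5,0)Q 2/2 ok
(5,1)Q 3/3 ok
(5,3)P 2/2 ok
(5,4)P 1/3 ok
(5,5)Q 1/2 ok
(5,6)Q 2/2 ok
(6,0)Q 2/2 ok
(6,1)Q 3/3 ok
(6,2)Q 1/2 ok
(6,3)P 1/2 ok
All meet the threshold, so the configuration is stable.

Yes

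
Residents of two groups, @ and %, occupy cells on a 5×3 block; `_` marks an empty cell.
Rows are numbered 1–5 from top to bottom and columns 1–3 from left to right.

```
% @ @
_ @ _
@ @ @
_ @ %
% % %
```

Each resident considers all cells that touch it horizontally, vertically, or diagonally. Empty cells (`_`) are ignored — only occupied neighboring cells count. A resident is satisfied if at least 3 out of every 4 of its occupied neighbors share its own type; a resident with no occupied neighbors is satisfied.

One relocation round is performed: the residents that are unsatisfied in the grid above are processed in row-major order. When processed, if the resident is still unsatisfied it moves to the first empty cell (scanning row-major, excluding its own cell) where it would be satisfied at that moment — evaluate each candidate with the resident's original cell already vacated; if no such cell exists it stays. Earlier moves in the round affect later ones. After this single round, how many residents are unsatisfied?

Initially unsatisfied (in order): (1,1), (1,2), (4,2), (4,3), (5,1), (5,3).
  (1,1): no empty cell satisfies it; stays.
  (1,2) → (2,1).
  (4,2) → (1,2).
  (4,3): no empty cell satisfies it; stays.
  (5,1): now satisfied by earlier moves; stays.
  (5,3): now satisfied by earlier moves; stays.
Resulting grid:
% @ @
@ @ _
@ @ @
_ _ %
% % %
Unsatisfied now: (1,1), (3,3), (4,3).

3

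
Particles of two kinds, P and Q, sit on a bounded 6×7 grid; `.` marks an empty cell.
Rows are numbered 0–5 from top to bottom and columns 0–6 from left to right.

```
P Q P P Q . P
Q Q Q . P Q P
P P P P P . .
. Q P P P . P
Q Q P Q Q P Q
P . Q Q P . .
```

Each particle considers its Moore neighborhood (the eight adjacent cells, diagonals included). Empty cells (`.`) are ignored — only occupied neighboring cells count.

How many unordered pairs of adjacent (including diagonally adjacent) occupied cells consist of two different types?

44

Scan each occupied cell's neighbors to the right and below (and the two forward diagonals) so each pair is counted once.
From row 0: 10 unlike of 17 pairs (running 10/17).
From row 1: 11 unlike of 15 pairs (running 21/32).
From row 2: 3 unlike of 15 pairs (running 24/47).
From row 3: 9 unlike of 17 pairs (running 33/64).
From row 4: 10 unlike of 17 pairs (running 43/81).
From row 5: 1 unlike of 2 pairs (running 44/83).
Total adjacent occupied pairs: 83; unlike-type pairs: 44.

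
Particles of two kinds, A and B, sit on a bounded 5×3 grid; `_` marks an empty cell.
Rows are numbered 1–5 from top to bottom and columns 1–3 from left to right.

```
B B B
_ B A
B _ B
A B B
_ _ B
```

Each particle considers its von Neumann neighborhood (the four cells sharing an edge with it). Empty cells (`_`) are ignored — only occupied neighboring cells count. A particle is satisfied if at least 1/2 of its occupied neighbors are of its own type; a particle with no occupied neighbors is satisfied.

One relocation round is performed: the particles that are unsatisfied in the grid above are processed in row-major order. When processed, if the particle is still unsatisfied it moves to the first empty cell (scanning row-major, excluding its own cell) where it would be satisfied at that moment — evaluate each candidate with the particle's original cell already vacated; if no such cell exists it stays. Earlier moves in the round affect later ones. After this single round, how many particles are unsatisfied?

0

Initially unsatisfied (in order): (2,3), (3,1), (4,1).
  (2,3) → (5,1).
  (3,1) → (2,1).
  (4,1): now satisfied by earlier moves; stays.
Resulting grid:
B B B
B B _
_ _ B
A B B
A _ B
All satisfied now.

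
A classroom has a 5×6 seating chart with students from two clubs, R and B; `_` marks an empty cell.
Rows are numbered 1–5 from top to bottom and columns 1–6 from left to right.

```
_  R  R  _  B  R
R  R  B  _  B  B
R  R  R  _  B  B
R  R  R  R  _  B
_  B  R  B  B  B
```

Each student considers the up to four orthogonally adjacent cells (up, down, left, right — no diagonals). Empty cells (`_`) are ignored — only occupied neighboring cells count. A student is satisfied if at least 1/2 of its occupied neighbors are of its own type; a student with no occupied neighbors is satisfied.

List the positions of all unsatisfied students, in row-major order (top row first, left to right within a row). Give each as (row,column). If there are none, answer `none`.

(1,6), (2,3), (5,2), (5,3), (5,4)

(1,2)R 2/2 satisfied
(1,3)R 1/2 satisfied
(1,5)B 1/2 satisfied
(1,6)R 0/2 not
(2,1)R 2/2 satisfied
(2,2)R 3/4 satisfied
(2,3)B 0/3 not
(2,5)B 3/3 satisfied
(2,6)B 2/3 satisfied
(3,1)R 3/3 satisfied
(3,2)R 4/4 satisfied
(3,3)R 2/3 satisfied
(3,5)B 2/2 satisfied
(3,6)B 3/3 satisfied
(4,1)R 2/2 satisfied
(4,2)R 3/4 satisfied
(4,3)R 4/4 satisfied
(4,4)R 1/2 satisfied
(4,6)B 2/2 satisfied
(5,2)B 0/2 not
(5,3)R 1/3 not
(5,4)B 1/3 not
(5,5)B 2/2 satisfied
(5,6)B 2/2 satisfied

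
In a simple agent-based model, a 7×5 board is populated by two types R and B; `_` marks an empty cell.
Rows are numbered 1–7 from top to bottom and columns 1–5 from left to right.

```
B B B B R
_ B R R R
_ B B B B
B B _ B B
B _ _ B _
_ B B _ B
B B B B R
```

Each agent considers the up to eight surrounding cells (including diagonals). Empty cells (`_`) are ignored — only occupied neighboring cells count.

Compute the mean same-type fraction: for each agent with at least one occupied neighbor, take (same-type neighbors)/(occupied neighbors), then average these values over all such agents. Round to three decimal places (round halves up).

0.743

Row 1: (1,1)B 2/2 · (1,2)B 3/4 · (1,3)B 3/5 · (1,4)B 1/5 · (1,5)R 2/3
Row 2: (2,2)B 5/6 · (2,3)R 1/8 · (2,4)R 3/8 · (2,5)R 2/5
Row 3: (3,2)B 4/5 · (3,3)B 5/7 · (3,4)B 4/7 · (3,5)B 3/5
Row 4: (4,1)B 3/3 · (4,2)B 4/4 · (4,4)B 5/5 · (4,5)B 4/4
Row 5: (5,1)B 3/3 · (5,4)B 4/4
Row 6: (6,2)B 5/5 · (6,3)B 5/5 · (6,5)B 2/3
Row 7: (7,1)B 2/2 · (7,2)B 4/4 · (7,3)B 4/4 · (7,4)B 3/4 · (7,5)R 0/2
Sum over 27 agents: 2/2 + 3/4 + 3/5 + 1/5 + 2/3 + 5/6 + 1/8 + 3/8 + 2/5 + 4/5 + 5/7 + 4/7 + 3/5 + 3/3 + 4/4 + 5/5 + 4/4 + 3/3 + 4/4 + 5/5 + 5/5 + 2/3 + 2/2 + 4/4 + 4/4 + 3/4 + 0/2 = 4211/210; mean = 4211/210 ÷ 27 = 4211/5670 = 0.742680… → 0.743.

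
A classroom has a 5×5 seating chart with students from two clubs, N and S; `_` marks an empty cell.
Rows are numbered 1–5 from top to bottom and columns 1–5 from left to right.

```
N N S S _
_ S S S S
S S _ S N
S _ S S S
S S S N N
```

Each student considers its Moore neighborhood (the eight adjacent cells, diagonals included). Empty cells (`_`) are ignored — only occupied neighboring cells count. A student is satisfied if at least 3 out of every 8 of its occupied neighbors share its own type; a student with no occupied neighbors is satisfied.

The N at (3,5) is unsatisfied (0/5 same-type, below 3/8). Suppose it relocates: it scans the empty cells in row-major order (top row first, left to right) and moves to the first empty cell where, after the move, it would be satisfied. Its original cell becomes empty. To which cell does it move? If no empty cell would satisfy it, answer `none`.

(2,1)

Vacating (3,5). Empty cells in order:
  (1,5): 0/3 same-type → still unsatisfied.
  (2,1): 2/5 same-type → satisfied — stop here.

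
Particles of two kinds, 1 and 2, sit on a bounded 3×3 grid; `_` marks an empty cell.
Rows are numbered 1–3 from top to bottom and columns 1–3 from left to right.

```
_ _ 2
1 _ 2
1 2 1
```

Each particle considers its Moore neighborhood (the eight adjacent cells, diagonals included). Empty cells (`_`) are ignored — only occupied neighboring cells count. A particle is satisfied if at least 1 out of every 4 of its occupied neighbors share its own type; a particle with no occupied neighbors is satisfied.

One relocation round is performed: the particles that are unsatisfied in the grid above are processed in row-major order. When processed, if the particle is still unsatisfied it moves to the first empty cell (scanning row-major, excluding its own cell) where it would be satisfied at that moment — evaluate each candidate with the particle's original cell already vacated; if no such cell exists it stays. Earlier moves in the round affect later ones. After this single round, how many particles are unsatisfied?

Initially unsatisfied (in order): (3,3).
  (3,3) → (1,1).
Resulting grid:
1 _ 2
1 _ 2
1 2 _
All satisfied now.

0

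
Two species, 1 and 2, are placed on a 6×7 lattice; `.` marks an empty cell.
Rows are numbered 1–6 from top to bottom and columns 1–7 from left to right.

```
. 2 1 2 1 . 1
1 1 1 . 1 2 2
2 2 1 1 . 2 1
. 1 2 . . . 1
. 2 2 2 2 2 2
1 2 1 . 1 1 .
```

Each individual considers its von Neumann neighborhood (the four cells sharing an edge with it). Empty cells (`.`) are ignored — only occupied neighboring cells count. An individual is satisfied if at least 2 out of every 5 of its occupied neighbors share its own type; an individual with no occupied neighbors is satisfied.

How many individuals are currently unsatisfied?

Row 1: (1,2)2 0/2 not · (1,3)1 1/3 not · (1,4)2 0/2 not · (1,5)1 1/2 satisfied · (1,7)1 0/1 not
Row 2: (2,1)1 1/2 satisfied · (2,2)1 2/4 satisfied · (2,3)1 3/3 satisfied · (2,5)1 1/2 satisfied · (2,6)2 2/3 satisfied · (2,7)2 1/3 not
Row 3: (3,1)2 1/2 satisfied · (3,2)2 1/4 not · (3,3)1 2/4 satisfied · (3,4)1 1/1 satisfied · (3,6)2 1/2 satisfied · (3,7)1 1/3 not
Row 4: (4,2)1 0/3 not · (4,3)2 1/3 not · (4,7)1 1/2 satisfied
Row 5: (5,2)2 2/3 satisfied · (5,3)2 3/4 satisfied · (5,4)2 2/2 satisfied · (5,5)2 2/3 satisfied · (5,6)2 2/3 satisfied · (5,7)2 1/2 satisfied
Row 6: (6,1)1 0/1 not · (6,2)2 1/3 not · (6,3)1 0/2 not · (6,5)1 1/2 satisfied · (6,6)1 1/2 satisfied
Unsatisfied: (1,2), (1,3), (1,4), (1,7), (2,7), (3,2), (3,7), (4,2), (4,3), (6,1), (6,2), (6,3) — 12 in total.

12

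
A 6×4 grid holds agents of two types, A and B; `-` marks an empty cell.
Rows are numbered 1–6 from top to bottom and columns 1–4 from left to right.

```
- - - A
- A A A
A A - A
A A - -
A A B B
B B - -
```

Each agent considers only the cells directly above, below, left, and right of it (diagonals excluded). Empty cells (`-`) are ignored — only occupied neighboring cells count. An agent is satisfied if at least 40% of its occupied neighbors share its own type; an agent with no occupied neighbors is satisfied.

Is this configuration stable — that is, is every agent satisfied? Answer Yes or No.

Yes

Row 1: (1,4)A 1/1 ok
Row 2: (2,2)A 2/2 ok · (2,3)A 2/2 ok · (2,4)A 3/3 ok
Row 3: (3,1)A 2/2 ok · (3,2)A 3/3 ok · (3,4)A 1/1 ok
Row 4: (4,1)A 3/3 ok · (4,2)A 3/3 ok
Row 5: (5,1)A 2/3 ok · (5,2)A 2/4 ok · (5,3)B 1/2 ok · (5,4)B 1/1 ok
Row 6: (6,1)B 1/2 ok · (6,2)B 1/2 ok
All meet the threshold, so the configuration is stable.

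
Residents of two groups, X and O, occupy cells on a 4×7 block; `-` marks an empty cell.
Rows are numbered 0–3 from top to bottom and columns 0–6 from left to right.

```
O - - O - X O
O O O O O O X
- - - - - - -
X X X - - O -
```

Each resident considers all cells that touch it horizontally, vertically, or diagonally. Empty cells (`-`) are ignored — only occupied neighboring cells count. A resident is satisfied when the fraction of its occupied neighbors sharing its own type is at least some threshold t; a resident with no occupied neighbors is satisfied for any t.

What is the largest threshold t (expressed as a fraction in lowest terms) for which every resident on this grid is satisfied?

(0,0)O 2/2
(0,3)O 3/3
(0,5)X 1/4
(0,6)O 1/3
(1,0)O 2/2
(1,1)O 3/3
(1,2)O 3/3
(1,3)O 3/3
(1,4)O 3/4
(1,5)O 2/4
(1,6)X 1/3
(3,0)X 1/1
(3,1)X 2/2
(3,2)X 1/1
(3,5)O — no occupied neighbors
The smallest same-type fraction is 1/4 at (0,5), which reduces to 1/4. Any threshold above that leaves this resident unsatisfied.

1/4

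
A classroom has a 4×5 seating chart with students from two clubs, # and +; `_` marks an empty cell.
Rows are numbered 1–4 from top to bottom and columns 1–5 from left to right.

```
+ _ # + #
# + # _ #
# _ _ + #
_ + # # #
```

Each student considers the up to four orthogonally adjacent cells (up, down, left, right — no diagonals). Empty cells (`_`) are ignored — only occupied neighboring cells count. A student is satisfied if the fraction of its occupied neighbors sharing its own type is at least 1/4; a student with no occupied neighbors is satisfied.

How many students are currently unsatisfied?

(1,1)+ 0/1 ✗
(1,3)# 1/2 ✓
(1,4)+ 0/2 ✗
(1,5)# 1/2 ✓
(2,1)# 1/3 ✓
(2,2)+ 0/2 ✗
(2,3)# 1/2 ✓
(2,5)# 2/2 ✓
(3,1)# 1/1 ✓
(3,4)+ 0/2 ✗
(3,5)# 2/3 ✓
(4,2)+ 0/1 ✗
(4,3)# 1/2 ✓
(4,4)# 2/3 ✓
(4,5)# 2/2 ✓
Unsatisfied: (1,1), (1,4), (2,2), (3,4), (4,2) — 5 in total.

5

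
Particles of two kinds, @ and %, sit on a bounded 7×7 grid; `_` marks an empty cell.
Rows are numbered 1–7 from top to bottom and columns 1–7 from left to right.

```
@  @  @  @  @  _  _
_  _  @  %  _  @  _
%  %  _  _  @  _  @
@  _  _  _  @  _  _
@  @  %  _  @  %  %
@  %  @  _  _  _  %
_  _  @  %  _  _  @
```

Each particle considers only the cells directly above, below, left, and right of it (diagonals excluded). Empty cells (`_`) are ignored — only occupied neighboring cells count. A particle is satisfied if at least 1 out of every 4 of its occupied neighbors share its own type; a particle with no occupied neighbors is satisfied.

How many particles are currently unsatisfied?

Row 1: (1,1)@ 1/1 ok · (1,2)@ 2/2 ok · (1,3)@ 3/3 ok · (1,4)@ 2/3 ok · (1,5)@ 1/1 ok
Row 2: (2,3)@ 1/2 ok · (2,4)% 0/2 unhappy · (2,6)@ 0/0 ok
Row 3: (3,1)% 1/2 ok · (3,2)% 1/1 ok · (3,5)@ 1/1 ok · (3,7)@ 0/0 ok
Row 4: (4,1)@ 1/2 ok · (4,5)@ 2/2 ok
Row 5: (5,1)@ 3/3 ok · (5,2)@ 1/3 ok · (5,3)% 0/2 unhappy · (5,5)@ 1/2 ok · (5,6)% 1/2 ok · (5,7)% 2/2 ok
Row 6: (6,1)@ 1/2 ok · (6,2)% 0/3 unhappy · (6,3)@ 1/3 ok · (6,7)% 1/2 ok
Row 7: (7,3)@ 1/2 ok · (7,4)% 0/1 unhappy · (7,7)@ 0/1 unhappy
Unsatisfied: (2,4), (5,3), (6,2), (7,4), (7,7) — 5 in total.

5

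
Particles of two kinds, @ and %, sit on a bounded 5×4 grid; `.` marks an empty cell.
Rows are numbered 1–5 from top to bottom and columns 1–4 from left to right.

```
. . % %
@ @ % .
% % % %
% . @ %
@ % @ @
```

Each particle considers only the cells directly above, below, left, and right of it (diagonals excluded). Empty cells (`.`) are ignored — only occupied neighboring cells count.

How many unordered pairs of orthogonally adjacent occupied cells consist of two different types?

Scan each occupied cell's neighbors to the right and below so each pair is counted once.
Row 1: %(1,3)–%(1,4)= %(1,3)–%(2,3)=  → 0/2 unlike.
Row 2: @(2,1)–@(2,2)= @(2,1)–%(3,1)≠ @(2,2)–%(2,3)≠ @(2,2)–%(3,2)≠ %(2,3)–%(3,3)=  → 3/5 unlike.
Row 3: %(3,1)–%(3,2)= %(3,1)–%(4,1)= %(3,2)–%(3,3)= %(3,3)–%(3,4)= %(3,3)–@(4,3)≠ %(3,4)–%(4,4)=  → 1/6 unlike.
Row 4: %(4,1)–@(5,1)≠ @(4,3)–%(4,4)≠ @(4,3)–@(5,3)= %(4,4)–@(5,4)≠  → 3/4 unlike.
Row 5: @(5,1)–%(5,2)≠ %(5,2)–@(5,3)≠ @(5,3)–@(5,4)=  → 2/3 unlike.
Total adjacent occupied pairs: 20; unlike-type pairs: 9.

9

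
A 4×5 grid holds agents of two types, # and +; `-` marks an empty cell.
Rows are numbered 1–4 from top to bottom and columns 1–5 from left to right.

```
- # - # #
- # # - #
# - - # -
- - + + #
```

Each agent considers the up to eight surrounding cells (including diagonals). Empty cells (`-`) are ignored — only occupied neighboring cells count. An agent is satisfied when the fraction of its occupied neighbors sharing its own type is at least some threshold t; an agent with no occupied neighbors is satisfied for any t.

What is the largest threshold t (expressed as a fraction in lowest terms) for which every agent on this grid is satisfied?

1/3

(1,2)# 2/2
(1,4)# 3/3
(1,5)# 2/2
(2,2)# 3/3
(2,3)# 4/4
(2,5)# 3/3
(3,1)# 1/1
(3,4)# 3/5
(4,3)+ 1/2
(4,4)+ 1/3
(4,5)# 1/2
The smallest same-type fraction is 1/3 at (4,4), which reduces to 1/3. Any threshold above that leaves this agent unsatisfied.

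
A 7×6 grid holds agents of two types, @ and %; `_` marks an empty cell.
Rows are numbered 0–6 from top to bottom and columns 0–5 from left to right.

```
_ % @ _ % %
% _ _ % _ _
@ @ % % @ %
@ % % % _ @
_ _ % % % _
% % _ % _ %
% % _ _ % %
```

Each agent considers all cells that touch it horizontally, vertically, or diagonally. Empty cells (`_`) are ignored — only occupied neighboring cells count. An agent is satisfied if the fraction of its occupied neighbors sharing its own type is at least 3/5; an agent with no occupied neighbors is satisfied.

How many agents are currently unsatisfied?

9

(0,1)% 1/2 not
(0,2)@ 0/2 not
(0,4)% 2/2 satisfied
(0,5)% 1/1 satisfied
(1,0)% 1/3 not
(1,3)% 3/5 satisfied
(2,0)@ 2/4 not
(2,1)@ 2/6 not
(2,2)% 5/6 satisfied
(2,3)% 4/5 satisfied
(2,4)@ 1/5 not
(2,5)% 0/2 not
(3,0)@ 2/3 satisfied
(3,1)% 3/6 not
(3,2)% 6/7 satisfied
(3,3)% 6/7 satisfied
(3,5)@ 1/3 not
(4,2)% 6/6 satisfied
(4,3)% 5/5 satisfied
(4,4)% 4/5 satisfied
(5,0)% 3/3 satisfied
(5,1)% 4/4 satisfied
(5,3)% 4/4 satisfied
(5,5)% 3/3 satisfied
(6,0)% 3/3 satisfied
(6,1)% 3/3 satisfied
(6,4)% 3/3 satisfied
(6,5)% 2/2 satisfied
Unsatisfied: (0,1), (0,2), (1,0), (2,0), (2,1), (2,4), (2,5), (3,1), (3,5) — 9 in total.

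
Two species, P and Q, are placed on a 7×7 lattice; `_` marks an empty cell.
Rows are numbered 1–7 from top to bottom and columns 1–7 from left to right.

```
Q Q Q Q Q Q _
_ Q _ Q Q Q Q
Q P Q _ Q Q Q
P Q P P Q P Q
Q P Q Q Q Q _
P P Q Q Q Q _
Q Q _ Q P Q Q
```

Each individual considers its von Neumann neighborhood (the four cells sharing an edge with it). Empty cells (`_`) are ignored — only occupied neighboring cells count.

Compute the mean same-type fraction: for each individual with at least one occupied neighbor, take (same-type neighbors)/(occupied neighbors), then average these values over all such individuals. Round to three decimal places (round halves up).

0.605

Row 1: (1,1)Q 1/1 · (1,2)Q 3/3 · (1,3)Q 2/2 · (1,4)Q 3/3 · (1,5)Q 3/3 · (1,6)Q 2/2
Row 2: (2,2)Q 1/2 · (2,4)Q 2/2 · (2,5)Q 4/4 · (2,6)Q 4/4 · (2,7)Q 2/2
Row 3: (3,1)Q 0/2 · (3,2)P 0/4 · (3,3)Q 0/2 · (3,5)Q 3/3 · (3,6)Q 3/4 · (3,7)Q 3/3
Row 4: (4,1)P 0/3 · (4,2)Q 0/4 · (4,3)P 1/4 · (4,4)P 1/3 · (4,5)Q 2/4 · (4,6)P 0/4 · (4,7)Q 1/2
Row 5: (5,1)Q 0/3 · (5,2)P 1/4 · (5,3)Q 2/4 · (5,4)Q 3/4 · (5,5)Q 4/4 · (5,6)Q 2/3
Row 6: (6,1)P 1/3 · (6,2)P 2/4 · (6,3)Q 2/3 · (6,4)Q 4/4 · (6,5)Q 3/4 · (6,6)Q 3/3
Row 7: (7,1)Q 1/2 · (7,2)Q 1/2 · (7,4)Q 1/2 · (7,5)P 0/3 · (7,6)Q 2/3 · (7,7)Q 1/1
Sum over 42 individuals: 1/1 + 3/3 + 2/2 + 3/3 + 3/3 + 2/2 + 1/2 + 2/2 + 4/4 + 4/4 + 2/2 + 0/2 + 0/4 + 0/2 + 3/3 + 3/4 + 3/3 + 0/3 + 0/4 + 1/4 + 1/3 + 2/4 + 0/4 + 1/2 + 0/3 + 1/4 + 2/4 + 3/4 + 4/4 + 2/3 + 1/3 + 2/4 + 2/3 + 4/4 + 3/4 + 3/3 + 1/2 + 1/2 + 1/2 + 0/3 + 2/3 + 1/1 = 305/12; mean = 305/12 ÷ 42 = 305/504 = 0.605158… → 0.605.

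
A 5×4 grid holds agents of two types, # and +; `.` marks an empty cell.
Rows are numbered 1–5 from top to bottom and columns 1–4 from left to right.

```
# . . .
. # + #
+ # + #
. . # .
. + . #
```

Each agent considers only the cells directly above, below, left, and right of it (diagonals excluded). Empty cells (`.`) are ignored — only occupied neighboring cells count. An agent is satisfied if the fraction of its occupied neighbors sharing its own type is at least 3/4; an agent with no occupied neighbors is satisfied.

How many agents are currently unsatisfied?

Row 1: (1,1)# 0/0 ok
Row 2: (2,2)# 1/2 unhappy · (2,3)+ 1/3 unhappy · (2,4)# 1/2 unhappy
Row 3: (3,1)+ 0/1 unhappy · (3,2)# 1/3 unhappy · (3,3)+ 1/4 unhappy · (3,4)# 1/2 unhappy
Row 4: (4,3)# 0/1 unhappy
Row 5: (5,2)+ 0/0 ok · (5,4)# 0/0 ok
Unsatisfied: (2,2), (2,3), (2,4), (3,1), (3,2), (3,3), (3,4), (4,3) — 8 in total.

8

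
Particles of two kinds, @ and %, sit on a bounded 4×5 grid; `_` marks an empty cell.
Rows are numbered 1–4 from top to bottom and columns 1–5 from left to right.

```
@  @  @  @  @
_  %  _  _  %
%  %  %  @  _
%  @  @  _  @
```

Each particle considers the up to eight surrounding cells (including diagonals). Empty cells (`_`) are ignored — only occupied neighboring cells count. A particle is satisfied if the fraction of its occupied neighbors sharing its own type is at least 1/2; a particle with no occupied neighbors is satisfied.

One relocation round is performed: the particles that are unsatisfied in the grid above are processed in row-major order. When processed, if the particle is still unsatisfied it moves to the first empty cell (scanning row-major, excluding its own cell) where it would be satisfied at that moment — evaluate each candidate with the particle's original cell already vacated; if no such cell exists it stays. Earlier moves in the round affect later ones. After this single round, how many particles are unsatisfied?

Initially unsatisfied (in order): (2,5), (3,3), (4,2).
  (2,5) → (2,1).
  (3,3): no empty cell satisfies it; stays.
  (4,2) → (2,3).
Resulting grid:
@ @ @ @ @
% % @ _ _
% % % @ _
% _ @ _ @
Unsatisfied now: (1,1), (3,3), (4,3).

3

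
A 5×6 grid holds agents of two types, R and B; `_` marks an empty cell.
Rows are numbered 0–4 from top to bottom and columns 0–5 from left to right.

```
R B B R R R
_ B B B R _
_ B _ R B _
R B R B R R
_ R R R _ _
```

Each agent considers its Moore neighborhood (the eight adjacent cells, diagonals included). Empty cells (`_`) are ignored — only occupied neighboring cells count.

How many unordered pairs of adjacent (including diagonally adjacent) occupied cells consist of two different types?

24

Scan each occupied cell's neighbors to the right and below (and the two forward diagonals) so each pair is counted once.
From row 0: 6 unlike of 17 pairs (running 6/17).
From row 1: 4 unlike of 10 pairs (running 10/27).
From row 2: 6 unlike of 10 pairs (running 16/37).
From row 3: 8 unlike of 14 pairs (running 24/51).
From row 4: 0 unlike of 2 pairs (running 24/53).
Total adjacent occupied pairs: 53; unlike-type pairs: 24.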